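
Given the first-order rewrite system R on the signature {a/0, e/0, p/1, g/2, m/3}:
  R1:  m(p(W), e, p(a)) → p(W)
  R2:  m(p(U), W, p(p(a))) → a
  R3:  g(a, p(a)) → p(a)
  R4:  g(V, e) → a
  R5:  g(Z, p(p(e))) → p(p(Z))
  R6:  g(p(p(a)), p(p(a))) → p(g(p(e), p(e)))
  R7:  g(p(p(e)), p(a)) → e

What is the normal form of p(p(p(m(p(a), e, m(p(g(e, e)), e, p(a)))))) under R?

1. p(p(p(m(p(a), e, m(p(g(e, e)), e, p(a))))))  →  p(p(p(m(p(a), e, p(g(e, e))))))   [R1 at 1.1.1.3]
2. p(p(p(m(p(a), e, p(g(e, e))))))  →  p(p(p(m(p(a), e, p(a)))))   [R4 at 1.1.1.3.1]
3. p(p(p(m(p(a), e, p(a)))))  →  p(p(p(p(a))))   [R1 at 1.1.1]

p(p(p(p(a))))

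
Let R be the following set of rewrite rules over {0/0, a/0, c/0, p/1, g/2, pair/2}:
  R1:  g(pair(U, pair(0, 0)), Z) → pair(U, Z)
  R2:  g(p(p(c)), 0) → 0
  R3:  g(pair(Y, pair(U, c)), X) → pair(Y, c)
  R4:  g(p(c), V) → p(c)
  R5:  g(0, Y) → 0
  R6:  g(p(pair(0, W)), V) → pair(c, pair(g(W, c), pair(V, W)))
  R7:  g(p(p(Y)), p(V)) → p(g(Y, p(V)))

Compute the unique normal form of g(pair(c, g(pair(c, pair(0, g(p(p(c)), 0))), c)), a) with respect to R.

pair(c, c)

1. g(pair(c, g(pair(c, pair(0, g(p(p(c)), 0))), c)), a)  →  g(pair(c, g(pair(c, pair(0, 0)), c)), a)   [R2 at 1.2.1.2.2]
2. g(pair(c, g(pair(c, pair(0, 0)), c)), a)  →  g(pair(c, pair(c, c)), a)   [R1 at 1.2]
3. g(pair(c, pair(c, c)), a)  →  pair(c, c)   [R3 at ε]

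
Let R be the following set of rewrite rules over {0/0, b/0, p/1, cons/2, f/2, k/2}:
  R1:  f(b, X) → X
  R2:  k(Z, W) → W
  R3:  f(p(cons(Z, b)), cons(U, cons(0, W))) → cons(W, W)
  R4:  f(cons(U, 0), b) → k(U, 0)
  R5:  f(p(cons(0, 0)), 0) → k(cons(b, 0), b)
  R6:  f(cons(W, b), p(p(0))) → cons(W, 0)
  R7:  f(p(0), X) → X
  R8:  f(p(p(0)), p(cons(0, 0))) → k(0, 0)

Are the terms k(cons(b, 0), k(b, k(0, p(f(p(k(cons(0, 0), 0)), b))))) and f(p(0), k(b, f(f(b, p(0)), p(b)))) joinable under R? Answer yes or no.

Reduce t₁ = k(cons(b, 0), k(b, k(0, p(f(p(k(cons(0, 0), 0)), b))))):
1. k(cons(b, 0), k(b, k(0, p(f(p(k(cons(0, 0), 0)), b)))))  →  k(b, k(0, p(f(p(k(cons(0, 0), 0)), b))))   [R2 at ε]
2. k(b, k(0, p(f(p(k(cons(0, 0), 0)), b))))  →  k(0, p(f(p(k(cons(0, 0), 0)), b)))   [R2 at ε]
3. k(0, p(f(p(k(cons(0, 0), 0)), b)))  →  p(f(p(k(cons(0, 0), 0)), b))   [R2 at ε]
4. p(f(p(k(cons(0, 0), 0)), b))  →  p(f(p(0), b))   [R2 at 1.1.1]
5. p(f(p(0), b))  →  p(b)   [R7 at 1]

Reduce t₂ = f(p(0), k(b, f(f(b, p(0)), p(b)))):
1. f(p(0), k(b, f(f(b, p(0)), p(b))))  →  k(b, f(f(b, p(0)), p(b)))   [R7 at ε]
2. k(b, f(f(b, p(0)), p(b)))  →  f(f(b, p(0)), p(b))   [R2 at ε]
3. f(f(b, p(0)), p(b))  →  f(p(0), p(b))   [R1 at 1]
4. f(p(0), p(b))  →  p(b)   [R7 at ε]

yes — NF(t₁) = p(b), NF(t₂) = p(b)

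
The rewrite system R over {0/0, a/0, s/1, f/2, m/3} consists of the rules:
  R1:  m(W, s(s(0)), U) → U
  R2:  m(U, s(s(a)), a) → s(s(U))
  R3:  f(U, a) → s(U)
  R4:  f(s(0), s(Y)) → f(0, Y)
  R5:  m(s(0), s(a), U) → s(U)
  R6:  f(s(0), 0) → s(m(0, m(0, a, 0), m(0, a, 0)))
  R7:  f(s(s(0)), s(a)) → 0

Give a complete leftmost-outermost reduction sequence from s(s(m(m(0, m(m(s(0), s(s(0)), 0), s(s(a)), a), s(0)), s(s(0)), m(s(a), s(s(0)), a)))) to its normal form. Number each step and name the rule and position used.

1. s(s(m(m(0, m(m(s(0), s(s(0)), 0), s(s(a)), a), s(0)), s(s(0)), m(s(a), s(s(0)), a))))  →  s(s(m(s(a), s(s(0)), a)))   [R1 at 1.1]
2. s(s(m(s(a), s(s(0)), a)))  →  s(s(a))   [R1 at 1.1]

s(s(a))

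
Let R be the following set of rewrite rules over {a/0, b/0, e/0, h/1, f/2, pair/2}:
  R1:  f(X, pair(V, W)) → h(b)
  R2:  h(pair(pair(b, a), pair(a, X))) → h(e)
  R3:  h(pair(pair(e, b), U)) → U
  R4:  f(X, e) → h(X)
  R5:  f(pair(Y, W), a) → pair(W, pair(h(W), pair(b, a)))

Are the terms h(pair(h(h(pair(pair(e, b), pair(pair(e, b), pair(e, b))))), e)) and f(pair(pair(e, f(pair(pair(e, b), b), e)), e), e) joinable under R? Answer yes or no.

yes — NF(t₁) = e, NF(t₂) = e

Reduce t₁ = h(pair(h(h(pair(pair(e, b), pair(pair(e, b), pair(e, b))))), e)):
1. h(pair(h(h(pair(pair(e, b), pair(pair(e, b), pair(e, b))))), e))  →  h(pair(h(pair(pair(e, b), pair(e, b))), e))   [R3 at 1.1.1]
2. h(pair(h(pair(pair(e, b), pair(e, b))), e))  →  h(pair(pair(e, b), e))   [R3 at 1.1]
3. h(pair(pair(e, b), e))  →  e   [R3 at ε]

Reduce t₂ = f(pair(pair(e, f(pair(pair(e, b), b), e)), e), e):
1. f(pair(pair(e, f(pair(pair(e, b), b), e)), e), e)  →  h(pair(pair(e, f(pair(pair(e, b), b), e)), e))   [R4 at ε]
2. h(pair(pair(e, f(pair(pair(e, b), b), e)), e))  →  h(pair(pair(e, h(pair(pair(e, b), b))), e))   [R4 at 1.1.2]
3. h(pair(pair(e, h(pair(pair(e, b), b))), e))  →  h(pair(pair(e, b), e))   [R3 at 1.1.2]
4. h(pair(pair(e, b), e))  →  e   [R3 at ε]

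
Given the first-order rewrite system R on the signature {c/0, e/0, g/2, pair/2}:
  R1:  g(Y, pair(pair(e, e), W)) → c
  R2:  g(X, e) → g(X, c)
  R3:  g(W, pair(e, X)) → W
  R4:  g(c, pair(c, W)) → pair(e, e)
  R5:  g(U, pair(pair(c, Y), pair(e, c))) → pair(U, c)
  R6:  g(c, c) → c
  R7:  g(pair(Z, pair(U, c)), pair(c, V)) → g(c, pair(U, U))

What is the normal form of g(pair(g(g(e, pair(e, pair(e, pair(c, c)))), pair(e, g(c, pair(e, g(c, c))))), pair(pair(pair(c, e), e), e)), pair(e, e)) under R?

1. g(pair(g(g(e, pair(e, pair(e, pair(c, c)))), pair(e, g(c, pair(e, g(c, c))))), pair(pair(pair(c, e), e), e)), pair(e, e))  →  pair(g(g(e, pair(e, pair(e, pair(c, c)))), pair(e, g(c, pair(e, g(c, c))))), pair(pair(pair(c, e), e), e))   [R3 at ε]
2. pair(g(g(e, pair(e, pair(e, pair(c, c)))), pair(e, g(c, pair(e, g(c, c))))), pair(pair(pair(c, e), e), e))  →  pair(g(e, pair(e, pair(e, pair(c, c)))), pair(pair(pair(c, e), e), e))   [R3 at 1]
3. pair(g(e, pair(e, pair(e, pair(c, c)))), pair(pair(pair(c, e), e), e))  →  pair(e, pair(pair(pair(c, e), e), e))   [R3 at 1]

pair(e, pair(pair(pair(c, e), e), e))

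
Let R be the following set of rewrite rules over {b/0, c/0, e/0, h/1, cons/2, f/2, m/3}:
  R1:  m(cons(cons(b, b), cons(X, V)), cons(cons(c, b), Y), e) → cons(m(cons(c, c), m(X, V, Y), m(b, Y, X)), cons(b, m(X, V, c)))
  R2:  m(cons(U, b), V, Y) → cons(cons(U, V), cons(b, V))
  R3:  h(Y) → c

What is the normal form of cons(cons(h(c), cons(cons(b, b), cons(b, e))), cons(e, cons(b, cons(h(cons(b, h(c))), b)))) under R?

1. cons(cons(h(c), cons(cons(b, b), cons(b, e))), cons(e, cons(b, cons(h(cons(b, h(c))), b))))  →  cons(cons(c, cons(cons(b, b), cons(b, e))), cons(e, cons(b, cons(h(cons(b, h(c))), b))))   [R3 at 1.1]
2. cons(cons(c, cons(cons(b, b), cons(b, e))), cons(e, cons(b, cons(h(cons(b, h(c))), b))))  →  cons(cons(c, cons(cons(b, b), cons(b, e))), cons(e, cons(b, cons(c, b))))   [R3 at 2.2.2.1]

cons(cons(c, cons(cons(b, b), cons(b, e))), cons(e, cons(b, cons(c, b))))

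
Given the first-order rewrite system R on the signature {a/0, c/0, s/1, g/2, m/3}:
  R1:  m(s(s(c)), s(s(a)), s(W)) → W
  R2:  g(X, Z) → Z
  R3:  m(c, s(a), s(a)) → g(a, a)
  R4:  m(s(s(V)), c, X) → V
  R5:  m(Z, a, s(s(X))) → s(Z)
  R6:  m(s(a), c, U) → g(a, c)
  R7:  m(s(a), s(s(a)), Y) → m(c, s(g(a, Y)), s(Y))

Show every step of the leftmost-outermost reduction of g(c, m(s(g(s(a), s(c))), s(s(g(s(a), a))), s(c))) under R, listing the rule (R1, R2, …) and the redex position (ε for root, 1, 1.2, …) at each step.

c

1. g(c, m(s(g(s(a), s(c))), s(s(g(s(a), a))), s(c)))  →  m(s(g(s(a), s(c))), s(s(g(s(a), a))), s(c))   [R2 at ε]
2. m(s(g(s(a), s(c))), s(s(g(s(a), a))), s(c))  →  m(s(s(c)), s(s(g(s(a), a))), s(c))   [R2 at 1.1]
3. m(s(s(c)), s(s(g(s(a), a))), s(c))  →  m(s(s(c)), s(s(a)), s(c))   [R2 at 2.1.1]
4. m(s(s(c)), s(s(a)), s(c))  →  c   [R1 at ε]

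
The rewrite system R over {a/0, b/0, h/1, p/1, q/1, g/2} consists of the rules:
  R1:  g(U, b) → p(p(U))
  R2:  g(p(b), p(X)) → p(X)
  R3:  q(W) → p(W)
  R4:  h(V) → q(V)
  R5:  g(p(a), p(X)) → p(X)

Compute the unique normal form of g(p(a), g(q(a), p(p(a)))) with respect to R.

p(p(a))

1. g(p(a), g(q(a), p(p(a))))  →  g(p(a), g(p(a), p(p(a))))   [R3 at 2.1]
2. g(p(a), g(p(a), p(p(a))))  →  g(p(a), p(p(a)))   [R5 at 2]
3. g(p(a), p(p(a)))  →  p(p(a))   [R5 at ε]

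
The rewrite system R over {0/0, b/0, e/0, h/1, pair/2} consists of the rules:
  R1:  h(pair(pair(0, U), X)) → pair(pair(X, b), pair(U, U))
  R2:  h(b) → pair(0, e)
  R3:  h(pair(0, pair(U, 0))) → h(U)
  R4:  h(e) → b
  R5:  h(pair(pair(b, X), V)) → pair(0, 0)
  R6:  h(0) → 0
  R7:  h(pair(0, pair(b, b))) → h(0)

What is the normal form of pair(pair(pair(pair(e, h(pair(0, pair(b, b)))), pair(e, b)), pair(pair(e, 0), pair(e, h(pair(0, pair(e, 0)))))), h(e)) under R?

1. pair(pair(pair(pair(e, h(pair(0, pair(b, b)))), pair(e, b)), pair(pair(e, 0), pair(e, h(pair(0, pair(e, 0)))))), h(e))  →  pair(pair(pair(pair(e, h(0)), pair(e, b)), pair(pair(e, 0), pair(e, h(pair(0, pair(e, 0)))))), h(e))   [R7 at 1.1.1.2]
2. pair(pair(pair(pair(e, h(0)), pair(e, b)), pair(pair(e, 0), pair(e, h(pair(0, pair(e, 0)))))), h(e))  →  pair(pair(pair(pair(e, 0), pair(e, b)), pair(pair(e, 0), pair(e, h(pair(0, pair(e, 0)))))), h(e))   [R6 at 1.1.1.2]
3. pair(pair(pair(pair(e, 0), pair(e, b)), pair(pair(e, 0), pair(e, h(pair(0, pair(e, 0)))))), h(e))  →  pair(pair(pair(pair(e, 0), pair(e, b)), pair(pair(e, 0), pair(e, h(e)))), h(e))   [R3 at 1.2.2.2]
4. pair(pair(pair(pair(e, 0), pair(e, b)), pair(pair(e, 0), pair(e, h(e)))), h(e))  →  pair(pair(pair(pair(e, 0), pair(e, b)), pair(pair(e, 0), pair(e, b))), h(e))   [R4 at 1.2.2.2]
5. pair(pair(pair(pair(e, 0), pair(e, b)), pair(pair(e, 0), pair(e, b))), h(e))  →  pair(pair(pair(pair(e, 0), pair(e, b)), pair(pair(e, 0), pair(e, b))), b)   [R4 at 2]

pair(pair(pair(pair(e, 0), pair(e, b)), pair(pair(e, 0), pair(e, b))), b)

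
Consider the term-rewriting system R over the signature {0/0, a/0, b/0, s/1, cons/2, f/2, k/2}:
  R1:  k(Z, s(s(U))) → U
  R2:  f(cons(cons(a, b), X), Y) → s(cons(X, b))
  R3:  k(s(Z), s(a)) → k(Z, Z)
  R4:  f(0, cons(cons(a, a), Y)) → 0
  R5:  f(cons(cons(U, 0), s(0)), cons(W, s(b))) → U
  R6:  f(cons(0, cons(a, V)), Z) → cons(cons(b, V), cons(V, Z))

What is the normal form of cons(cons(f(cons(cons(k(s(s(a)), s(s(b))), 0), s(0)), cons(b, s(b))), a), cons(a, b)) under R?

cons(cons(b, a), cons(a, b))

1. cons(cons(f(cons(cons(k(s(s(a)), s(s(b))), 0), s(0)), cons(b, s(b))), a), cons(a, b))  →  cons(cons(k(s(s(a)), s(s(b))), a), cons(a, b))   [R5 at 1.1]
2. cons(cons(k(s(s(a)), s(s(b))), a), cons(a, b))  →  cons(cons(b, a), cons(a, b))   [R1 at 1.1]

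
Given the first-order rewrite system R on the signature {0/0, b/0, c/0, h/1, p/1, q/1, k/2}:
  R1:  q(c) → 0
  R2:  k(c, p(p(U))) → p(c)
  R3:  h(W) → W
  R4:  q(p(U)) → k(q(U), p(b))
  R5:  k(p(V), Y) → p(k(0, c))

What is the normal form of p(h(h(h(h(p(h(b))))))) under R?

1. p(h(h(h(h(p(h(b)))))))  →  p(h(h(h(p(h(b))))))   [R3 at 1]
2. p(h(h(h(p(h(b))))))  →  p(h(h(p(h(b)))))   [R3 at 1]
3. p(h(h(p(h(b)))))  →  p(h(p(h(b))))   [R3 at 1]
4. p(h(p(h(b))))  →  p(p(h(b)))   [R3 at 1]
5. p(p(h(b)))  →  p(p(b))   [R3 at 1.1]

p(p(b))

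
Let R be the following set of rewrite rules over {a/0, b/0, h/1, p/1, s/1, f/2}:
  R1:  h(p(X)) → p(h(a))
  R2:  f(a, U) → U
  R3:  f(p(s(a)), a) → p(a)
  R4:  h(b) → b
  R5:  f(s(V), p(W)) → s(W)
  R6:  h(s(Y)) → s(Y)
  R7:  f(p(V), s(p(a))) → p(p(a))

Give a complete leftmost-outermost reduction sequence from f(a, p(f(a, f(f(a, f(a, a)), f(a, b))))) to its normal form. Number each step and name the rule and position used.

p(b)

1. f(a, p(f(a, f(f(a, f(a, a)), f(a, b)))))  →  p(f(a, f(f(a, f(a, a)), f(a, b))))   [R2 at ε]
2. p(f(a, f(f(a, f(a, a)), f(a, b))))  →  p(f(f(a, f(a, a)), f(a, b)))   [R2 at 1]
3. p(f(f(a, f(a, a)), f(a, b)))  →  p(f(f(a, a), f(a, b)))   [R2 at 1.1]
4. p(f(f(a, a), f(a, b)))  →  p(f(a, f(a, b)))   [R2 at 1.1]
5. p(f(a, f(a, b)))  →  p(f(a, b))   [R2 at 1]
6. p(f(a, b))  →  p(b)   [R2 at 1]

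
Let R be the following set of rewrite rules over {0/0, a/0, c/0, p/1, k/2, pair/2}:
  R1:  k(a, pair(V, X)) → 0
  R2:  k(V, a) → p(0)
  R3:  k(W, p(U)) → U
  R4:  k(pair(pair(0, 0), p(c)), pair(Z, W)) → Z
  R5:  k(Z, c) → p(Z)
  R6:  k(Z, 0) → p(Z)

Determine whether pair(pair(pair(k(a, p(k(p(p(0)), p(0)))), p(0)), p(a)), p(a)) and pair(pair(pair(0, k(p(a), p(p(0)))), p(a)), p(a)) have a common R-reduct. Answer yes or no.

yes — NF(t₁) = pair(pair(pair(0, p(0)), p(a)), p(a)), NF(t₂) = pair(pair(pair(0, p(0)), p(a)), p(a))

Reduce t₁ = pair(pair(pair(k(a, p(k(p(p(0)), p(0)))), p(0)), p(a)), p(a)):
1. pair(pair(pair(k(a, p(k(p(p(0)), p(0)))), p(0)), p(a)), p(a))  →  pair(pair(pair(k(p(p(0)), p(0)), p(0)), p(a)), p(a))   [R3 at 1.1.1]
2. pair(pair(pair(k(p(p(0)), p(0)), p(0)), p(a)), p(a))  →  pair(pair(pair(0, p(0)), p(a)), p(a))   [R3 at 1.1.1]

Reduce t₂ = pair(pair(pair(0, k(p(a), p(p(0)))), p(a)), p(a)):
1. pair(pair(pair(0, k(p(a), p(p(0)))), p(a)), p(a))  →  pair(pair(pair(0, p(0)), p(a)), p(a))   [R3 at 1.1.2]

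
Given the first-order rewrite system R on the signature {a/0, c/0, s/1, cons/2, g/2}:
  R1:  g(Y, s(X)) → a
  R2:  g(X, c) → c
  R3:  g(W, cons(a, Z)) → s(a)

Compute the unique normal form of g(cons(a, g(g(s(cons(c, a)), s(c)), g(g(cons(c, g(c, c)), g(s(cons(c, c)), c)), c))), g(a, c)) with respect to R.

1. g(cons(a, g(g(s(cons(c, a)), s(c)), g(g(cons(c, g(c, c)), g(s(cons(c, c)), c)), c))), g(a, c))  →  g(cons(a, g(a, g(g(cons(c, g(c, c)), g(s(cons(c, c)), c)), c))), g(a, c))   [R1 at 1.2.1]
2. g(cons(a, g(a, g(g(cons(c, g(c, c)), g(s(cons(c, c)), c)), c))), g(a, c))  →  g(cons(a, g(a, c)), g(a, c))   [R2 at 1.2.2]
3. g(cons(a, g(a, c)), g(a, c))  →  g(cons(a, c), g(a, c))   [R2 at 1.2]
4. g(cons(a, c), g(a, c))  →  g(cons(a, c), c)   [R2 at 2]
5. g(cons(a, c), c)  →  c   [R2 at ε]

c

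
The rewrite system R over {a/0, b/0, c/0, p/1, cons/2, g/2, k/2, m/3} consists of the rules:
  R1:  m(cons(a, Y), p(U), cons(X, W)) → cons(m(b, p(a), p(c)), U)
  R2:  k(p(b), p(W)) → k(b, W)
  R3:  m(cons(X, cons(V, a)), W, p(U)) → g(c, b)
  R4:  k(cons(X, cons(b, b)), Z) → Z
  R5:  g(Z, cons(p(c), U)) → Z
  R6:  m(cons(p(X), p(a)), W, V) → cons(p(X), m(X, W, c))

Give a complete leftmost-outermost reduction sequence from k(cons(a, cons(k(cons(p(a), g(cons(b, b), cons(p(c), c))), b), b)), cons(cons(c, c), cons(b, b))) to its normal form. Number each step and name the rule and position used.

1. k(cons(a, cons(k(cons(p(a), g(cons(b, b), cons(p(c), c))), b), b)), cons(cons(c, c), cons(b, b)))  →  k(cons(a, cons(k(cons(p(a), cons(b, b)), b), b)), cons(cons(c, c), cons(b, b)))   [R5 at 1.2.1.1.2]
2. k(cons(a, cons(k(cons(p(a), cons(b, b)), b), b)), cons(cons(c, c), cons(b, b)))  →  k(cons(a, cons(b, b)), cons(cons(c, c), cons(b, b)))   [R4 at 1.2.1]
3. k(cons(a, cons(b, b)), cons(cons(c, c), cons(b, b)))  →  cons(cons(c, c), cons(b, b))   [R4 at ε]

cons(cons(c, c), cons(b, b))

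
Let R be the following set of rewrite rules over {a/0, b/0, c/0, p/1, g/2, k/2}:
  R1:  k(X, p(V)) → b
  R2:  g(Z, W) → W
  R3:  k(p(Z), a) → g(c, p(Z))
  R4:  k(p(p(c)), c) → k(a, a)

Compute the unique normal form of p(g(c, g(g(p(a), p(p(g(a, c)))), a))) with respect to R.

1. p(g(c, g(g(p(a), p(p(g(a, c)))), a)))  →  p(g(g(p(a), p(p(g(a, c)))), a))   [R2 at 1]
2. p(g(g(p(a), p(p(g(a, c)))), a))  →  p(a)   [R2 at 1]

p(a)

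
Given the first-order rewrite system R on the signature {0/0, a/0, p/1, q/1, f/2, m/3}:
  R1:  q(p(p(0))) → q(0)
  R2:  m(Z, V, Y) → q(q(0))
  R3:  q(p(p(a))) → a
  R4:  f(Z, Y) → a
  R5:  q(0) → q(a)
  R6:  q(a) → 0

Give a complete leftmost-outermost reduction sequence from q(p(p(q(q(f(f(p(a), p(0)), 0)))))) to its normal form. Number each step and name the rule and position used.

1. q(p(p(q(q(f(f(p(a), p(0)), 0))))))  →  q(p(p(q(q(a)))))   [R4 at 1.1.1.1.1]
2. q(p(p(q(q(a)))))  →  q(p(p(q(0))))   [R6 at 1.1.1.1]
3. q(p(p(q(0))))  →  q(p(p(q(a))))   [R5 at 1.1.1]
4. q(p(p(q(a))))  →  q(p(p(0)))   [R6 at 1.1.1]
5. q(p(p(0)))  →  q(0)   [R1 at ε]
6. q(0)  →  q(a)   [R5 at ε]
7. q(a)  →  0   [R6 at ε]

0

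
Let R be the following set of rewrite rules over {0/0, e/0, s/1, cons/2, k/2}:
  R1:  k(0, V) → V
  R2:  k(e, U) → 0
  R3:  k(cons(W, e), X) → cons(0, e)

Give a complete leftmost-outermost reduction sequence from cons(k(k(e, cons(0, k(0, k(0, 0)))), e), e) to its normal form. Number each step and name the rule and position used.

1. cons(k(k(e, cons(0, k(0, k(0, 0)))), e), e)  →  cons(k(0, e), e)   [R2 at 1.1]
2. cons(k(0, e), e)  →  cons(e, e)   [R1 at 1]

cons(e, e)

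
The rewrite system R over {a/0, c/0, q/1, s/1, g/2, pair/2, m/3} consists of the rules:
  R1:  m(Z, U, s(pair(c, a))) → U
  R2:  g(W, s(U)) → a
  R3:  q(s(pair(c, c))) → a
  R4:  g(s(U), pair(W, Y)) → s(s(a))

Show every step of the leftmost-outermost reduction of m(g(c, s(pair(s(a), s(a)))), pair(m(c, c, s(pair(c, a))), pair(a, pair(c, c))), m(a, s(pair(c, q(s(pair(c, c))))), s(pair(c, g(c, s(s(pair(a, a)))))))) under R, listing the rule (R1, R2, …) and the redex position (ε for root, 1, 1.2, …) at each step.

1. m(g(c, s(pair(s(a), s(a)))), pair(m(c, c, s(pair(c, a))), pair(a, pair(c, c))), m(a, s(pair(c, q(s(pair(c, c))))), s(pair(c, g(c, s(s(pair(a, a))))))))  →  m(a, pair(m(c, c, s(pair(c, a))), pair(a, pair(c, c))), m(a, s(pair(c, q(s(pair(c, c))))), s(pair(c, g(c, s(s(pair(a, a))))))))   [R2 at 1]
2. m(a, pair(m(c, c, s(pair(c, a))), pair(a, pair(c, c))), m(a, s(pair(c, q(s(pair(c, c))))), s(pair(c, g(c, s(s(pair(a, a))))))))  →  m(a, pair(c, pair(a, pair(c, c))), m(a, s(pair(c, q(s(pair(c, c))))), s(pair(c, g(c, s(s(pair(a, a))))))))   [R1 at 2.1]
3. m(a, pair(c, pair(a, pair(c, c))), m(a, s(pair(c, q(s(pair(c, c))))), s(pair(c, g(c, s(s(pair(a, a))))))))  →  m(a, pair(c, pair(a, pair(c, c))), m(a, s(pair(c, a)), s(pair(c, g(c, s(s(pair(a, a))))))))   [R3 at 3.2.1.2]
4. m(a, pair(c, pair(a, pair(c, c))), m(a, s(pair(c, a)), s(pair(c, g(c, s(s(pair(a, a))))))))  →  m(a, pair(c, pair(a, pair(c, c))), m(a, s(pair(c, a)), s(pair(c, a))))   [R2 at 3.3.1.2]
5. m(a, pair(c, pair(a, pair(c, c))), m(a, s(pair(c, a)), s(pair(c, a))))  →  m(a, pair(c, pair(a, pair(c, c))), s(pair(c, a)))   [R1 at 3]
6. m(a, pair(c, pair(a, pair(c, c))), s(pair(c, a)))  →  pair(c, pair(a, pair(c, c)))   [R1 at ε]

pair(c, pair(a, pair(c, c)))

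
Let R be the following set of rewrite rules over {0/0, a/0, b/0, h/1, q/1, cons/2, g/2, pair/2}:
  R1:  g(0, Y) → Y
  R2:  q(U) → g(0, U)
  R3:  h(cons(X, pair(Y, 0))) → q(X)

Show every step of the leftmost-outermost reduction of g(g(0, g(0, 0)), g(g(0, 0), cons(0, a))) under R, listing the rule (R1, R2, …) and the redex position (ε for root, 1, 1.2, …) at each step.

cons(0, a)

1. g(g(0, g(0, 0)), g(g(0, 0), cons(0, a)))  →  g(g(0, 0), g(g(0, 0), cons(0, a)))   [R1 at 1]
2. g(g(0, 0), g(g(0, 0), cons(0, a)))  →  g(0, g(g(0, 0), cons(0, a)))   [R1 at 1]
3. g(0, g(g(0, 0), cons(0, a)))  →  g(g(0, 0), cons(0, a))   [R1 at ε]
4. g(g(0, 0), cons(0, a))  →  g(0, cons(0, a))   [R1 at 1]
5. g(0, cons(0, a))  →  cons(0, a)   [R1 at ε]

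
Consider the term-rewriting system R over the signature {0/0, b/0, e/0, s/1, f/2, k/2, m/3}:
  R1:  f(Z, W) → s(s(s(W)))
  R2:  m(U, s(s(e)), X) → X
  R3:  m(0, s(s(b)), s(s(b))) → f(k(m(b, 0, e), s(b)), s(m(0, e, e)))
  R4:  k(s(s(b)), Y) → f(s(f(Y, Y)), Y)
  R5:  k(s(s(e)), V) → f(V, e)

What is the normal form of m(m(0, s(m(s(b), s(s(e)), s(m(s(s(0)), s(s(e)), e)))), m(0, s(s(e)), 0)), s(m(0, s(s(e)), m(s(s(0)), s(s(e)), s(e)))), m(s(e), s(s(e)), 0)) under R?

1. m(m(0, s(m(s(b), s(s(e)), s(m(s(s(0)), s(s(e)), e)))), m(0, s(s(e)), 0)), s(m(0, s(s(e)), m(s(s(0)), s(s(e)), s(e)))), m(s(e), s(s(e)), 0))  →  m(m(0, s(s(m(s(s(0)), s(s(e)), e))), m(0, s(s(e)), 0)), s(m(0, s(s(e)), m(s(s(0)), s(s(e)), s(e)))), m(s(e), s(s(e)), 0))   [R2 at 1.2.1]
2. m(m(0, s(s(m(s(s(0)), s(s(e)), e))), m(0, s(s(e)), 0)), s(m(0, s(s(e)), m(s(s(0)), s(s(e)), s(e)))), m(s(e), s(s(e)), 0))  →  m(m(0, s(s(e)), m(0, s(s(e)), 0)), s(m(0, s(s(e)), m(s(s(0)), s(s(e)), s(e)))), m(s(e), s(s(e)), 0))   [R2 at 1.2.1.1]
3. m(m(0, s(s(e)), m(0, s(s(e)), 0)), s(m(0, s(s(e)), m(s(s(0)), s(s(e)), s(e)))), m(s(e), s(s(e)), 0))  →  m(m(0, s(s(e)), 0), s(m(0, s(s(e)), m(s(s(0)), s(s(e)), s(e)))), m(s(e), s(s(e)), 0))   [R2 at 1]
4. m(m(0, s(s(e)), 0), s(m(0, s(s(e)), m(s(s(0)), s(s(e)), s(e)))), m(s(e), s(s(e)), 0))  →  m(0, s(m(0, s(s(e)), m(s(s(0)), s(s(e)), s(e)))), m(s(e), s(s(e)), 0))   [R2 at 1]
5. m(0, s(m(0, s(s(e)), m(s(s(0)), s(s(e)), s(e)))), m(s(e), s(s(e)), 0))  →  m(0, s(m(s(s(0)), s(s(e)), s(e))), m(s(e), s(s(e)), 0))   [R2 at 2.1]
6. m(0, s(m(s(s(0)), s(s(e)), s(e))), m(s(e), s(s(e)), 0))  →  m(0, s(s(e)), m(s(e), s(s(e)), 0))   [R2 at 2.1]
7. m(0, s(s(e)), m(s(e), s(s(e)), 0))  →  m(s(e), s(s(e)), 0)   [R2 at ε]
8. m(s(e), s(s(e)), 0)  →  0   [R2 at ε]

0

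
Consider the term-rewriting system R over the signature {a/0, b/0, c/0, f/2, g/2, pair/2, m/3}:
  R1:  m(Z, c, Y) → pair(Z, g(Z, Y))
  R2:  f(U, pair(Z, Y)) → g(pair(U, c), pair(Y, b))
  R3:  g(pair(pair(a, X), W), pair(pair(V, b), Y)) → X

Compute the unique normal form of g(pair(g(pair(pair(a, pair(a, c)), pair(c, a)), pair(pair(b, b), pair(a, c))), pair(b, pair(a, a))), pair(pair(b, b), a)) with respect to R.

1. g(pair(g(pair(pair(a, pair(a, c)), pair(c, a)), pair(pair(b, b), pair(a, c))), pair(b, pair(a, a))), pair(pair(b, b), a))  →  g(pair(pair(a, c), pair(b, pair(a, a))), pair(pair(b, b), a))   [R3 at 1.1]
2. g(pair(pair(a, c), pair(b, pair(a, a))), pair(pair(b, b), a))  →  c   [R3 at ε]

c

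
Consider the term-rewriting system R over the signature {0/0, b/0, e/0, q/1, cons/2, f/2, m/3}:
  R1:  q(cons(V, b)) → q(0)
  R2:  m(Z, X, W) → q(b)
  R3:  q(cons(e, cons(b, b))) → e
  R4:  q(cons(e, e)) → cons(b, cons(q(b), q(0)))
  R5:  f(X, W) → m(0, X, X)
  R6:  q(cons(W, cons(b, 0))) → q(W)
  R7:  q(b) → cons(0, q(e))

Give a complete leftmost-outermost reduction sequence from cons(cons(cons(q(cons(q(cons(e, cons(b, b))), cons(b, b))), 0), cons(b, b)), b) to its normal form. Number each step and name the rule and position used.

cons(cons(cons(e, 0), cons(b, b)), b)

1. cons(cons(cons(q(cons(q(cons(e, cons(b, b))), cons(b, b))), 0), cons(b, b)), b)  →  cons(cons(cons(q(cons(e, cons(b, b))), 0), cons(b, b)), b)   [R3 at 1.1.1.1.1]
2. cons(cons(cons(q(cons(e, cons(b, b))), 0), cons(b, b)), b)  →  cons(cons(cons(e, 0), cons(b, b)), b)   [R3 at 1.1.1]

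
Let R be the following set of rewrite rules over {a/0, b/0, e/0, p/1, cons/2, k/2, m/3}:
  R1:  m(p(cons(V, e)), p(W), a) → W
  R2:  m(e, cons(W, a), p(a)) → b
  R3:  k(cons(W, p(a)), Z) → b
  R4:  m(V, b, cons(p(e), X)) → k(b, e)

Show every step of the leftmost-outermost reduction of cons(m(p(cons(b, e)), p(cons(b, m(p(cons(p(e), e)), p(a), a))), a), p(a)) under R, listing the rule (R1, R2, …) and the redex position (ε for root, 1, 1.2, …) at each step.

1. cons(m(p(cons(b, e)), p(cons(b, m(p(cons(p(e), e)), p(a), a))), a), p(a))  →  cons(cons(b, m(p(cons(p(e), e)), p(a), a)), p(a))   [R1 at 1]
2. cons(cons(b, m(p(cons(p(e), e)), p(a), a)), p(a))  →  cons(cons(b, a), p(a))   [R1 at 1.2]

cons(cons(b, a), p(a))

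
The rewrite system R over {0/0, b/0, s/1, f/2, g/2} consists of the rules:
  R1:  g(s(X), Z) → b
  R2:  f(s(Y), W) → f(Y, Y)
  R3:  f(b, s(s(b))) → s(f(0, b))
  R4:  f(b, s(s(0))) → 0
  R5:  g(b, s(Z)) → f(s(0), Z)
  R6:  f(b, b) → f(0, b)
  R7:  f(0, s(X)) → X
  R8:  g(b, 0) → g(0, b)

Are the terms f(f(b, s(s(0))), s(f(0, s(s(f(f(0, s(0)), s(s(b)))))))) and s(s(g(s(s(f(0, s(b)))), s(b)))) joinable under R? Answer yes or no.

yes — NF(t₁) = s(s(b)), NF(t₂) = s(s(b))

Reduce t₁ = f(f(b, s(s(0))), s(f(0, s(s(f(f(0, s(0)), s(s(b)))))))):
1. f(f(b, s(s(0))), s(f(0, s(s(f(f(0, s(0)), s(s(b))))))))  →  f(0, s(f(0, s(s(f(f(0, s(0)), s(s(b))))))))   [R4 at 1]
2. f(0, s(f(0, s(s(f(f(0, s(0)), s(s(b))))))))  →  f(0, s(s(f(f(0, s(0)), s(s(b))))))   [R7 at ε]
3. f(0, s(s(f(f(0, s(0)), s(s(b))))))  →  s(f(f(0, s(0)), s(s(b))))   [R7 at ε]
4. s(f(f(0, s(0)), s(s(b))))  →  s(f(0, s(s(b))))   [R7 at 1.1]
5. s(f(0, s(s(b))))  →  s(s(b))   [R7 at 1]

Reduce t₂ = s(s(g(s(s(f(0, s(b)))), s(b)))):
1. s(s(g(s(s(f(0, s(b)))), s(b))))  →  s(s(b))   [R1 at 1.1]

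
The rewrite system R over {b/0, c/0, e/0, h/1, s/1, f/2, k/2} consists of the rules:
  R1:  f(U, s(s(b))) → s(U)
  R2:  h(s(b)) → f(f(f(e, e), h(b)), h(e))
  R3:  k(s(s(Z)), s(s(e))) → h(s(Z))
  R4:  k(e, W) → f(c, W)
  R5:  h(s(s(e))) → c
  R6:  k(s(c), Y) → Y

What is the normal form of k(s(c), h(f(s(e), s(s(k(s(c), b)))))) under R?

1. k(s(c), h(f(s(e), s(s(k(s(c), b))))))  →  h(f(s(e), s(s(k(s(c), b)))))   [R6 at ε]
2. h(f(s(e), s(s(k(s(c), b)))))  →  h(f(s(e), s(s(b))))   [R6 at 1.2.1.1]
3. h(f(s(e), s(s(b))))  →  h(s(s(e)))   [R1 at 1]
4. h(s(s(e)))  →  c   [R5 at ε]

c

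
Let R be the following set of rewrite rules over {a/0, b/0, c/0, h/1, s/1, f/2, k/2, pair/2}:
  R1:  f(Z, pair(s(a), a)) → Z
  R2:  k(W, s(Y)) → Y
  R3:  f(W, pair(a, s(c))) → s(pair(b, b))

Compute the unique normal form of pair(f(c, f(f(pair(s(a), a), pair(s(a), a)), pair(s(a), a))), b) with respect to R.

1. pair(f(c, f(f(pair(s(a), a), pair(s(a), a)), pair(s(a), a))), b)  →  pair(f(c, f(pair(s(a), a), pair(s(a), a))), b)   [R1 at 1.2]
2. pair(f(c, f(pair(s(a), a), pair(s(a), a))), b)  →  pair(f(c, pair(s(a), a)), b)   [R1 at 1.2]
3. pair(f(c, pair(s(a), a)), b)  →  pair(c, b)   [R1 at 1]

pair(c, b)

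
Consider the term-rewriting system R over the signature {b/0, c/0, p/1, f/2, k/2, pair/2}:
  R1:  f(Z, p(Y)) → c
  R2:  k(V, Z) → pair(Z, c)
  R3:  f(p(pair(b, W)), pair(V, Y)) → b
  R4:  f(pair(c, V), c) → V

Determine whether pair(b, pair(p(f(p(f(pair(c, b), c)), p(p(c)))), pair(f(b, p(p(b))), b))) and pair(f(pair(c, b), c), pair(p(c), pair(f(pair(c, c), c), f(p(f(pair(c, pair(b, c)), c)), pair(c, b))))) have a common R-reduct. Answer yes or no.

yes — NF(t₁) = pair(b, pair(p(c), pair(c, b))), NF(t₂) = pair(b, pair(p(c), pair(c, b)))

Reduce t₁ = pair(b, pair(p(f(p(f(pair(c, b), c)), p(p(c)))), pair(f(b, p(p(b))), b))):
1. pair(b, pair(p(f(p(f(pair(c, b), c)), p(p(c)))), pair(f(b, p(p(b))), b)))  →  pair(b, pair(p(c), pair(f(b, p(p(b))), b)))   [R1 at 2.1.1]
2. pair(b, pair(p(c), pair(f(b, p(p(b))), b)))  →  pair(b, pair(p(c), pair(c, b)))   [R1 at 2.2.1]

Reduce t₂ = pair(f(pair(c, b), c), pair(p(c), pair(f(pair(c, c), c), f(p(f(pair(c, pair(b, c)), c)), pair(c, b))))):
1. pair(f(pair(c, b), c), pair(p(c), pair(f(pair(c, c), c), f(p(f(pair(c, pair(b, c)), c)), pair(c, b)))))  →  pair(b, pair(p(c), pair(f(pair(c, c), c), f(p(f(pair(c, pair(b, c)), c)), pair(c, b)))))   [R4 at 1]
2. pair(b, pair(p(c), pair(f(pair(c, c), c), f(p(f(pair(c, pair(b, c)), c)), pair(c, b)))))  →  pair(b, pair(p(c), pair(c, f(p(f(pair(c, pair(b, c)), c)), pair(c, b)))))   [R4 at 2.2.1]
3. pair(b, pair(p(c), pair(c, f(p(f(pair(c, pair(b, c)), c)), pair(c, b)))))  →  pair(b, pair(p(c), pair(c, f(p(pair(b, c)), pair(c, b)))))   [R4 at 2.2.2.1.1]
4. pair(b, pair(p(c), pair(c, f(p(pair(b, c)), pair(c, b)))))  →  pair(b, pair(p(c), pair(c, b)))   [R3 at 2.2.2]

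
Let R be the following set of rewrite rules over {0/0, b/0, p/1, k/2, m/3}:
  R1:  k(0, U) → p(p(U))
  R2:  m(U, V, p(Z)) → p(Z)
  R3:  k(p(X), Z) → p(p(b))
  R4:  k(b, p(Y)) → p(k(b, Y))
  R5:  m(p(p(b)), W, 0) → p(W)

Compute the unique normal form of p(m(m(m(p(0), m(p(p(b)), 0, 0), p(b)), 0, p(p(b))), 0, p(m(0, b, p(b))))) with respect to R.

1. p(m(m(m(p(0), m(p(p(b)), 0, 0), p(b)), 0, p(p(b))), 0, p(m(0, b, p(b)))))  →  p(p(m(0, b, p(b))))   [R2 at 1]
2. p(p(m(0, b, p(b))))  →  p(p(p(b)))   [R2 at 1.1]

p(p(p(b)))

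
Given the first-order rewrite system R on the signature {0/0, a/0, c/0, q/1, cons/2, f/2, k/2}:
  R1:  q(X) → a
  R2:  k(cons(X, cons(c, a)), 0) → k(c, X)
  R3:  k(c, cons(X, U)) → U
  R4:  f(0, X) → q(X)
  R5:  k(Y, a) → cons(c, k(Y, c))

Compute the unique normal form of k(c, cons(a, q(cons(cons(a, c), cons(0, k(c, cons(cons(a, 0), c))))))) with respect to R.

1. k(c, cons(a, q(cons(cons(a, c), cons(0, k(c, cons(cons(a, 0), c)))))))  →  q(cons(cons(a, c), cons(0, k(c, cons(cons(a, 0), c)))))   [R3 at ε]
2. q(cons(cons(a, c), cons(0, k(c, cons(cons(a, 0), c)))))  →  a   [R1 at ε]

a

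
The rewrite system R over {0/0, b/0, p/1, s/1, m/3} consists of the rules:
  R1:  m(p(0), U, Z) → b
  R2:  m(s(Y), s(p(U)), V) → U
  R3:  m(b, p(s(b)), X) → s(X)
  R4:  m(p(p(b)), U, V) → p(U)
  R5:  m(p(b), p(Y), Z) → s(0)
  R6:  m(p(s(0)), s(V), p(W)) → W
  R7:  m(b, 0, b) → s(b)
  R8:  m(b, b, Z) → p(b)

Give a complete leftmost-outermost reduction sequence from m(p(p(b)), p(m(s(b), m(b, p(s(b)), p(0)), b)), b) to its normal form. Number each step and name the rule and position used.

p(p(0))

1. m(p(p(b)), p(m(s(b), m(b, p(s(b)), p(0)), b)), b)  →  p(p(m(s(b), m(b, p(s(b)), p(0)), b)))   [R4 at ε]
2. p(p(m(s(b), m(b, p(s(b)), p(0)), b)))  →  p(p(m(s(b), s(p(0)), b)))   [R3 at 1.1.2]
3. p(p(m(s(b), s(p(0)), b)))  →  p(p(0))   [R2 at 1.1]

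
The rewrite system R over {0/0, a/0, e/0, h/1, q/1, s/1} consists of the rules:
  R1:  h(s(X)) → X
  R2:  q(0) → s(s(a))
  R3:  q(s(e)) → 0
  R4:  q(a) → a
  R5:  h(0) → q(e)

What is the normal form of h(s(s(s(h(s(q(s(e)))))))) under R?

1. h(s(s(s(h(s(q(s(e))))))))  →  s(s(h(s(q(s(e))))))   [R1 at ε]
2. s(s(h(s(q(s(e))))))  →  s(s(q(s(e))))   [R1 at 1.1]
3. s(s(q(s(e))))  →  s(s(0))   [R3 at 1.1]

s(s(0))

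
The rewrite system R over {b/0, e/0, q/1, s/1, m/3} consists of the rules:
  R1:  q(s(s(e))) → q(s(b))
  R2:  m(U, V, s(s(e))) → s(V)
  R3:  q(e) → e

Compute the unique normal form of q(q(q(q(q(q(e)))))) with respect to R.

1. q(q(q(q(q(q(e))))))  →  q(q(q(q(q(e)))))   [R3 at 1.1.1.1.1]
2. q(q(q(q(q(e)))))  →  q(q(q(q(e))))   [R3 at 1.1.1.1]
3. q(q(q(q(e))))  →  q(q(q(e)))   [R3 at 1.1.1]
4. q(q(q(e)))  →  q(q(e))   [R3 at 1.1]
5. q(q(e))  →  q(e)   [R3 at 1]
6. q(e)  →  e   [R3 at ε]

e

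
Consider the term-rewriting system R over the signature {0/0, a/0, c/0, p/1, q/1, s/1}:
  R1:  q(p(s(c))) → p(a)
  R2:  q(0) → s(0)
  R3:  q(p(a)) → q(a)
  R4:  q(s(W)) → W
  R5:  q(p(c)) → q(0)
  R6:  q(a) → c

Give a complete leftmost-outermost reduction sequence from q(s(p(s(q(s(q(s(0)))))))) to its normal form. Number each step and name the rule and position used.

p(s(0))

1. q(s(p(s(q(s(q(s(0))))))))  →  p(s(q(s(q(s(0))))))   [R4 at ε]
2. p(s(q(s(q(s(0))))))  →  p(s(q(s(0))))   [R4 at 1.1]
3. p(s(q(s(0))))  →  p(s(0))   [R4 at 1.1]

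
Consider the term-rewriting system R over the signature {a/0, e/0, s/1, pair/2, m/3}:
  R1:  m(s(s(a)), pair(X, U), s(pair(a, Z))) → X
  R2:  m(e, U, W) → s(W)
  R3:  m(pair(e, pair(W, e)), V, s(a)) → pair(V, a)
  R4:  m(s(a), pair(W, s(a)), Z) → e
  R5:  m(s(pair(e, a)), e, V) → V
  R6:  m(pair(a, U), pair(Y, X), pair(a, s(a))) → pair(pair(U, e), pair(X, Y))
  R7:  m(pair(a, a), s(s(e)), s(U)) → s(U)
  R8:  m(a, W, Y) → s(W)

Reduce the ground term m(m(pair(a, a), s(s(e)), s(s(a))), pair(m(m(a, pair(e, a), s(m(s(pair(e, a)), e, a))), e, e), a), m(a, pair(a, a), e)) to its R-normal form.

1. m(m(pair(a, a), s(s(e)), s(s(a))), pair(m(m(a, pair(e, a), s(m(s(pair(e, a)), e, a))), e, e), a), m(a, pair(a, a), e))  →  m(s(s(a)), pair(m(m(a, pair(e, a), s(m(s(pair(e, a)), e, a))), e, e), a), m(a, pair(a, a), e))   [R7 at 1]
2. m(s(s(a)), pair(m(m(a, pair(e, a), s(m(s(pair(e, a)), e, a))), e, e), a), m(a, pair(a, a), e))  →  m(s(s(a)), pair(m(s(pair(e, a)), e, e), a), m(a, pair(a, a), e))   [R8 at 2.1.1]
3. m(s(s(a)), pair(m(s(pair(e, a)), e, e), a), m(a, pair(a, a), e))  →  m(s(s(a)), pair(e, a), m(a, pair(a, a), e))   [R5 at 2.1]
4. m(s(s(a)), pair(e, a), m(a, pair(a, a), e))  →  m(s(s(a)), pair(e, a), s(pair(a, a)))   [R8 at 3]
5. m(s(s(a)), pair(e, a), s(pair(a, a)))  →  e   [R1 at ε]

e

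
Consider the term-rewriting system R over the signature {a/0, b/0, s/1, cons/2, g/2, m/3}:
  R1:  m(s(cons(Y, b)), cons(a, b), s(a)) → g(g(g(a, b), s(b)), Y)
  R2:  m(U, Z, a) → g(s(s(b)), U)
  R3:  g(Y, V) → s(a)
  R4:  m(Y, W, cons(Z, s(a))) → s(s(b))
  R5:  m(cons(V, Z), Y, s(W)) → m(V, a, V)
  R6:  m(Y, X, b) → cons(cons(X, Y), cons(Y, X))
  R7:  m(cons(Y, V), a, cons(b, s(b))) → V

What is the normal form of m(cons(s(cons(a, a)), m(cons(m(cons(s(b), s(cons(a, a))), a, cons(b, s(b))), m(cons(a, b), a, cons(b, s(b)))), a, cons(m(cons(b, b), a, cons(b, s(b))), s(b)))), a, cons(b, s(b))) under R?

1. m(cons(s(cons(a, a)), m(cons(m(cons(s(b), s(cons(a, a))), a, cons(b, s(b))), m(cons(a, b), a, cons(b, s(b)))), a, cons(m(cons(b, b), a, cons(b, s(b))), s(b)))), a, cons(b, s(b)))  →  m(cons(m(cons(s(b), s(cons(a, a))), a, cons(b, s(b))), m(cons(a, b), a, cons(b, s(b)))), a, cons(m(cons(b, b), a, cons(b, s(b))), s(b)))   [R7 at ε]
2. m(cons(m(cons(s(b), s(cons(a, a))), a, cons(b, s(b))), m(cons(a, b), a, cons(b, s(b)))), a, cons(m(cons(b, b), a, cons(b, s(b))), s(b)))  →  m(cons(s(cons(a, a)), m(cons(a, b), a, cons(b, s(b)))), a, cons(m(cons(b, b), a, cons(b, s(b))), s(b)))   [R7 at 1.1]
3. m(cons(s(cons(a, a)), m(cons(a, b), a, cons(b, s(b)))), a, cons(m(cons(b, b), a, cons(b, s(b))), s(b)))  →  m(cons(s(cons(a, a)), b), a, cons(m(cons(b, b), a, cons(b, s(b))), s(b)))   [R7 at 1.2]
4. m(cons(s(cons(a, a)), b), a, cons(m(cons(b, b), a, cons(b, s(b))), s(b)))  →  m(cons(s(cons(a, a)), b), a, cons(b, s(b)))   [R7 at 3.1]
5. m(cons(s(cons(a, a)), b), a, cons(b, s(b)))  →  b   [R7 at ε]

b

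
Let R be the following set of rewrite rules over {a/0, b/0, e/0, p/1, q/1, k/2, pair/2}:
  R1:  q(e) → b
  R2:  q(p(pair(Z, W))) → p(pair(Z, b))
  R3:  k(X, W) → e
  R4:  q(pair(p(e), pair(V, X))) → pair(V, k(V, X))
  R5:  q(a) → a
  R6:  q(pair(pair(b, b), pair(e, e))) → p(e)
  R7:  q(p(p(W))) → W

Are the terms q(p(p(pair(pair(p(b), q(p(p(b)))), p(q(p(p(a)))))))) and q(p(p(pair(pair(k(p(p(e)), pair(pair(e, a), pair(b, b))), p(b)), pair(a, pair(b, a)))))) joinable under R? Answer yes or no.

Reduce t₁ = q(p(p(pair(pair(p(b), q(p(p(b)))), p(q(p(p(a)))))))):
1. q(p(p(pair(pair(p(b), q(p(p(b)))), p(q(p(p(a))))))))  →  pair(pair(p(b), q(p(p(b)))), p(q(p(p(a)))))   [R7 at ε]
2. pair(pair(p(b), q(p(p(b)))), p(q(p(p(a)))))  →  pair(pair(p(b), b), p(q(p(p(a)))))   [R7 at 1.2]
3. pair(pair(p(b), b), p(q(p(p(a)))))  →  pair(pair(p(b), b), p(a))   [R7 at 2.1]

Reduce t₂ = q(p(p(pair(pair(k(p(p(e)), pair(pair(e, a), pair(b, b))), p(b)), pair(a, pair(b, a)))))):
1. q(p(p(pair(pair(k(p(p(e)), pair(pair(e, a), pair(b, b))), p(b)), pair(a, pair(b, a))))))  →  pair(pair(k(p(p(e)), pair(pair(e, a), pair(b, b))), p(b)), pair(a, pair(b, a)))   [R7 at ε]
2. pair(pair(k(p(p(e)), pair(pair(e, a), pair(b, b))), p(b)), pair(a, pair(b, a)))  →  pair(pair(e, p(b)), pair(a, pair(b, a)))   [R3 at 1.1]

no — NF(t₁) = pair(pair(p(b), b), p(a)), NF(t₂) = pair(pair(e, p(b)), pair(a, pair(b, a)))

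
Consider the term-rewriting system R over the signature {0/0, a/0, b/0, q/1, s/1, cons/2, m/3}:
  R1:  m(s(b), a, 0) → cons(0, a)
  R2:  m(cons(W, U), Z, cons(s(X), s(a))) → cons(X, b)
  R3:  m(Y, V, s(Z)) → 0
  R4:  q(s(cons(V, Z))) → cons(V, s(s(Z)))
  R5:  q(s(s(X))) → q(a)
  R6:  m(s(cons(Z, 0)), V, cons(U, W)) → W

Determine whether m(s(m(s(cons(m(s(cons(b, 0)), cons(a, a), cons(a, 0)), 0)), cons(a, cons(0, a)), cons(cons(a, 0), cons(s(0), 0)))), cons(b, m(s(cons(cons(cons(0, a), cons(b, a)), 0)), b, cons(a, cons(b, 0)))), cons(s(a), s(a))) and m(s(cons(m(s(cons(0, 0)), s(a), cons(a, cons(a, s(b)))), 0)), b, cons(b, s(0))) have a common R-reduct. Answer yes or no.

no — NF(t₁) = s(a), NF(t₂) = s(0)

Reduce t₁ = m(s(m(s(cons(m(s(cons(b, 0)), cons(a, a), cons(a, 0)), 0)), cons(a, cons(0, a)), cons(cons(a, 0), cons(s(0), 0)))), cons(b, m(s(cons(cons(cons(0, a), cons(b, a)), 0)), b, cons(a, cons(b, 0)))), cons(s(a), s(a))):
1. m(s(m(s(cons(m(s(cons(b, 0)), cons(a, a), cons(a, 0)), 0)), cons(a, cons(0, a)), cons(cons(a, 0), cons(s(0), 0)))), cons(b, m(s(cons(cons(cons(0, a), cons(b, a)), 0)), b, cons(a, cons(b, 0)))), cons(s(a), s(a)))  →  m(s(cons(s(0), 0)), cons(b, m(s(cons(cons(cons(0, a), cons(b, a)), 0)), b, cons(a, cons(b, 0)))), cons(s(a), s(a)))   [R6 at 1.1]
2. m(s(cons(s(0), 0)), cons(b, m(s(cons(cons(cons(0, a), cons(b, a)), 0)), b, cons(a, cons(b, 0)))), cons(s(a), s(a)))  →  s(a)   [R6 at ε]

Reduce t₂ = m(s(cons(m(s(cons(0, 0)), s(a), cons(a, cons(a, s(b)))), 0)), b, cons(b, s(0))):
1. m(s(cons(m(s(cons(0, 0)), s(a), cons(a, cons(a, s(b)))), 0)), b, cons(b, s(0)))  →  s(0)   [R6 at ε]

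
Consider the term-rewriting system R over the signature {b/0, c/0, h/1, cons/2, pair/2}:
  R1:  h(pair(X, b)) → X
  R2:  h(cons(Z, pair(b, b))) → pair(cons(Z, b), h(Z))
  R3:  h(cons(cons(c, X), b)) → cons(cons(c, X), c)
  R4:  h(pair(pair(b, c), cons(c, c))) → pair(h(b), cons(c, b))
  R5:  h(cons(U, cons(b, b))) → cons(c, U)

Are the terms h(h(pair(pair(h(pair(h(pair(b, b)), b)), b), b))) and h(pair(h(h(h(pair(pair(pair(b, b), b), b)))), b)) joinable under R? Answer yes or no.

yes — NF(t₁) = b, NF(t₂) = b

Reduce t₁ = h(h(pair(pair(h(pair(h(pair(b, b)), b)), b), b))):
1. h(h(pair(pair(h(pair(h(pair(b, b)), b)), b), b)))  →  h(pair(h(pair(h(pair(b, b)), b)), b))   [R1 at 1]
2. h(pair(h(pair(h(pair(b, b)), b)), b))  →  h(pair(h(pair(b, b)), b))   [R1 at ε]
3. h(pair(h(pair(b, b)), b))  →  h(pair(b, b))   [R1 at ε]
4. h(pair(b, b))  →  b   [R1 at ε]

Reduce t₂ = h(pair(h(h(h(pair(pair(pair(b, b), b), b)))), b)):
1. h(pair(h(h(h(pair(pair(pair(b, b), b), b)))), b))  →  h(h(h(pair(pair(pair(b, b), b), b))))   [R1 at ε]
2. h(h(h(pair(pair(pair(b, b), b), b))))  →  h(h(pair(pair(b, b), b)))   [R1 at 1.1]
3. h(h(pair(pair(b, b), b)))  →  h(pair(b, b))   [R1 at 1]
4. h(pair(b, b))  →  b   [R1 at ε]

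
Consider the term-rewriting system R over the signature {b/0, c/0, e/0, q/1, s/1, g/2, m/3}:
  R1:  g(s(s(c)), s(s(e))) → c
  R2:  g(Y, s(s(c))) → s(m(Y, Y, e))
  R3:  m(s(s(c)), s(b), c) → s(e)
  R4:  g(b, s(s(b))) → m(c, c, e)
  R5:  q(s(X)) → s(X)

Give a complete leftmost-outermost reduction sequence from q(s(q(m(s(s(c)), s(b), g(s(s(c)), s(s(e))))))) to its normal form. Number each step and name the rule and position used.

1. q(s(q(m(s(s(c)), s(b), g(s(s(c)), s(s(e)))))))  →  s(q(m(s(s(c)), s(b), g(s(s(c)), s(s(e))))))   [R5 at ε]
2. s(q(m(s(s(c)), s(b), g(s(s(c)), s(s(e))))))  →  s(q(m(s(s(c)), s(b), c)))   [R1 at 1.1.3]
3. s(q(m(s(s(c)), s(b), c)))  →  s(q(s(e)))   [R3 at 1.1]
4. s(q(s(e)))  →  s(s(e))   [R5 at 1]

s(s(e))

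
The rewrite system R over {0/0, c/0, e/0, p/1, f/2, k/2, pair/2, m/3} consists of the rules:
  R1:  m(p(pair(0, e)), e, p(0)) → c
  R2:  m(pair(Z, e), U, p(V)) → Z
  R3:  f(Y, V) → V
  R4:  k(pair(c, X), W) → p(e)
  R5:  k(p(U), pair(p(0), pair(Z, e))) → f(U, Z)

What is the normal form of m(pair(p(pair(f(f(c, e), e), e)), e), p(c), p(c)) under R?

p(pair(e, e))

1. m(pair(p(pair(f(f(c, e), e), e)), e), p(c), p(c))  →  p(pair(f(f(c, e), e), e))   [R2 at ε]
2. p(pair(f(f(c, e), e), e))  →  p(pair(e, e))   [R3 at 1.1]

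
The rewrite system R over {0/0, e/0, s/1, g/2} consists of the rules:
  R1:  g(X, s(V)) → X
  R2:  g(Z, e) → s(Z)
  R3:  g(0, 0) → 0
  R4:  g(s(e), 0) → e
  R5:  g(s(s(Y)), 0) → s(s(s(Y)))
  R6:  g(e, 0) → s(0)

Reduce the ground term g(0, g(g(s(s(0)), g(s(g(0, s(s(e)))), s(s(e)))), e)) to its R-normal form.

0

1. g(0, g(g(s(s(0)), g(s(g(0, s(s(e)))), s(s(e)))), e))  →  g(0, s(g(s(s(0)), g(s(g(0, s(s(e)))), s(s(e))))))   [R2 at 2]
2. g(0, s(g(s(s(0)), g(s(g(0, s(s(e)))), s(s(e))))))  →  0   [R1 at ε]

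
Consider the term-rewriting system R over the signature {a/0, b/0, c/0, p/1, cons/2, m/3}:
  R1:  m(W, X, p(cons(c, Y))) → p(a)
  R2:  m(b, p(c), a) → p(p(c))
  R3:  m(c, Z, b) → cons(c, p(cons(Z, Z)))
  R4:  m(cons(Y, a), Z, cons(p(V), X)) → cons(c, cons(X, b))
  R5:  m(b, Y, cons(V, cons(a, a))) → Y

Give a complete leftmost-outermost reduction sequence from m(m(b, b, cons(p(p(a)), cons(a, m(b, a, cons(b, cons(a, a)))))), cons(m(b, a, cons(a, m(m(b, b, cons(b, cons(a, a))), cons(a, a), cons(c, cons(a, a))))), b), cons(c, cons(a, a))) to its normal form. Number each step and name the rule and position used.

cons(a, b)

1. m(m(b, b, cons(p(p(a)), cons(a, m(b, a, cons(b, cons(a, a)))))), cons(m(b, a, cons(a, m(m(b, b, cons(b, cons(a, a))), cons(a, a), cons(c, cons(a, a))))), b), cons(c, cons(a, a)))  →  m(m(b, b, cons(p(p(a)), cons(a, a))), cons(m(b, a, cons(a, m(m(b, b, cons(b, cons(a, a))), cons(a, a), cons(c, cons(a, a))))), b), cons(c, cons(a, a)))   [R5 at 1.3.2.2]
2. m(m(b, b, cons(p(p(a)), cons(a, a))), cons(m(b, a, cons(a, m(m(b, b, cons(b, cons(a, a))), cons(a, a), cons(c, cons(a, a))))), b), cons(c, cons(a, a)))  →  m(b, cons(m(b, a, cons(a, m(m(b, b, cons(b, cons(a, a))), cons(a, a), cons(c, cons(a, a))))), b), cons(c, cons(a, a)))   [R5 at 1]
3. m(b, cons(m(b, a, cons(a, m(m(b, b, cons(b, cons(a, a))), cons(a, a), cons(c, cons(a, a))))), b), cons(c, cons(a, a)))  →  cons(m(b, a, cons(a, m(m(b, b, cons(b, cons(a, a))), cons(a, a), cons(c, cons(a, a))))), b)   [R5 at ε]
4. cons(m(b, a, cons(a, m(m(b, b, cons(b, cons(a, a))), cons(a, a), cons(c, cons(a, a))))), b)  →  cons(m(b, a, cons(a, m(b, cons(a, a), cons(c, cons(a, a))))), b)   [R5 at 1.3.2.1]
5. cons(m(b, a, cons(a, m(b, cons(a, a), cons(c, cons(a, a))))), b)  →  cons(m(b, a, cons(a, cons(a, a))), b)   [R5 at 1.3.2]
6. cons(m(b, a, cons(a, cons(a, a))), b)  →  cons(a, b)   [R5 at 1]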